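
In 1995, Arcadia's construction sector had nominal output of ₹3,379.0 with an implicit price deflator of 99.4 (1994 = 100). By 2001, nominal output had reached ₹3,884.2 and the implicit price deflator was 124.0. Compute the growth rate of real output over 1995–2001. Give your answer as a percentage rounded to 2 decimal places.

Deflate each year: 1995 → 3379.0/0.994 = 3399.40; 2001 → 3884.2/1.240 = 3132.42.
So real output changed by 3132.42/3399.40 − 1 = -0.0785, i.e. -7.85%.

-7.85%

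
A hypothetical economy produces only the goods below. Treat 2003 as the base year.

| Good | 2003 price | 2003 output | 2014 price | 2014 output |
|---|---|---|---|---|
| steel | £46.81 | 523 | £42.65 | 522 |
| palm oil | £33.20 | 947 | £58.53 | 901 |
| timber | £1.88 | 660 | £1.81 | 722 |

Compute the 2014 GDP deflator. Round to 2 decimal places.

Nominal GDP 2014 = 42.65·522 + 58.53·901 + 1.81·722 = 76305.65.
Real GDP 2014 (at 2003 prices) = 46.81·522 + 33.20·901 + 1.88·722 = 55705.38.
Deflator = Nominal/Real × 100 = 76305.65/55705.38 × 100 = 136.981.

136.98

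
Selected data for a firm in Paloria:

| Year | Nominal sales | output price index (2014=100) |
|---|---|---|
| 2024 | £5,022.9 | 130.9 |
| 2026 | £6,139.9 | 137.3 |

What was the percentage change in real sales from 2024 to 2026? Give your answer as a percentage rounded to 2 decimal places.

Real sales 2024 = 5022.9 / 1.309 = 3837.20.
Real sales 2026 = 6139.9 / 1.373 = 4471.89.
Real growth = 4471.89 / 3837.20 − 1 = 0.1654.

16.54%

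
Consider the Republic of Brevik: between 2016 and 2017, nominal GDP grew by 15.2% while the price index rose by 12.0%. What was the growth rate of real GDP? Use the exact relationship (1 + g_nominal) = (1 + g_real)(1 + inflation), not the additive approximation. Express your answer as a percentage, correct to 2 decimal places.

(1 + g_nom) = (1 + g_real)(1 + π), so g_real = 1.1520 / 1.1200 − 1 = 0.02857.

2.86%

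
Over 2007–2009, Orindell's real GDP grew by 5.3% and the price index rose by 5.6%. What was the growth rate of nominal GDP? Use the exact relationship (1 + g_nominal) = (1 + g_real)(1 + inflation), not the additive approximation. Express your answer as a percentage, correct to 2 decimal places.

(1 + g_nom) = (1 + g_real)(1 + π) = 1.0530 × 1.0560 = 1.11197.

11.20%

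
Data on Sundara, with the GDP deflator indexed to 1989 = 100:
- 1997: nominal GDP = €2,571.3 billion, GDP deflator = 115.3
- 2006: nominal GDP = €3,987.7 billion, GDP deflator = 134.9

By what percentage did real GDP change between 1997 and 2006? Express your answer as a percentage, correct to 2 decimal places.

32.55%

Deflate each year: 1997 → 2571.3/1.153 = 2230.10; 2006 → 3987.7/1.349 = 2956.04.
So real GDP changed by 2956.04/2230.10 − 1 = 0.3255, i.e. 32.55%.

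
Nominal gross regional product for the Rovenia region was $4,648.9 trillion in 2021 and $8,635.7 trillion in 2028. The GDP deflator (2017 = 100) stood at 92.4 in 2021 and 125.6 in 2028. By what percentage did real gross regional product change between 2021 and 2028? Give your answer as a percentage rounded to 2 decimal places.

36.66%

Deflate each year: 2021 → 4648.9/0.924 = 5031.28; 2028 → 8635.7/1.256 = 6875.56.
So real gross regional product changed by 6875.56/5031.28 − 1 = 0.3666, i.e. 36.66%.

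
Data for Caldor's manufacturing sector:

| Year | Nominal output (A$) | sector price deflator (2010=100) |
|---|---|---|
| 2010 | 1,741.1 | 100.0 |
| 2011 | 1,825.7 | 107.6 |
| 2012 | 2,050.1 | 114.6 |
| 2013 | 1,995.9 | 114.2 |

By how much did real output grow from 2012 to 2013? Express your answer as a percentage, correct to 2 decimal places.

-2.30%

Real output 2012 = 2050.1/1.146 = 1788.92.
Real output 2013 = 1995.9/1.142 = 1747.72.
Change = 1747.72/1788.92 − 1 = -0.0230.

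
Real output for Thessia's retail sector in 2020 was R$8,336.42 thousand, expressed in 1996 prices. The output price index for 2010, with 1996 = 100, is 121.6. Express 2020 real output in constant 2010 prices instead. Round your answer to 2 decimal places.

R$10,137.09 thousand

Real output in 2010 prices = Real output in 1996 prices × (P_2010/P_1996) = 8336.42 × 1.216 = 10137.09.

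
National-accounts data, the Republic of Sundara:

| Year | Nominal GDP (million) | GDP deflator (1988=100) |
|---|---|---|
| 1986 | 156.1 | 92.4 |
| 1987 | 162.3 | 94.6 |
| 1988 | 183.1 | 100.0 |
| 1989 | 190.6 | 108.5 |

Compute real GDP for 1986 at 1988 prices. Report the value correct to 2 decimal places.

168.94 million

Real GDP 1986 = 156.1 / 0.924 = 168.94.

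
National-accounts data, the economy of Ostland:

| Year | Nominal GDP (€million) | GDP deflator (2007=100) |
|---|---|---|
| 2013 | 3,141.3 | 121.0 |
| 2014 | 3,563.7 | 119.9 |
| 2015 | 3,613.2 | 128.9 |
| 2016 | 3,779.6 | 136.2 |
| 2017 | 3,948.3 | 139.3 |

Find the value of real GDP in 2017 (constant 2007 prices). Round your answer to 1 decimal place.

Real GDP 2017 = 3948.3 / 1.393 = 2834.39.

€2,834.4 million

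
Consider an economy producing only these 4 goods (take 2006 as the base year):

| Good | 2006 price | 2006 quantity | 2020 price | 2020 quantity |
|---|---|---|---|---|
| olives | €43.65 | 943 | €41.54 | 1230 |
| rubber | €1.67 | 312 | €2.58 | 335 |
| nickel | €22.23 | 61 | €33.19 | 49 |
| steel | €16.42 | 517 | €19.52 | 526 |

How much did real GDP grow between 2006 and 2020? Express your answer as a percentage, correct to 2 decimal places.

Real GDP 2006 = Nominal GDP 2006 = 43.65·943 + 1.67·312 + 22.23·61 + 16.42·517 = 51528.16.
Real GDP 2020 (at 2006 prices) = 43.65·1230 + 1.67·335 + 22.23·49 + 16.42·526 = 63975.14.
Real growth = 63975.14/51528.16 − 1 = 0.2416.

24.16%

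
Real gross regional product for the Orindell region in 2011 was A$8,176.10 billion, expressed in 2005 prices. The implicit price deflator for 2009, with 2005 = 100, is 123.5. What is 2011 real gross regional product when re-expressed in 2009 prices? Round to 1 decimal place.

Real gross regional product in 2009 prices = Real gross regional product in 2005 prices × (P_2009/P_2005) = 8176.10 × 1.235 = 10097.48.

A$10,097.5 billion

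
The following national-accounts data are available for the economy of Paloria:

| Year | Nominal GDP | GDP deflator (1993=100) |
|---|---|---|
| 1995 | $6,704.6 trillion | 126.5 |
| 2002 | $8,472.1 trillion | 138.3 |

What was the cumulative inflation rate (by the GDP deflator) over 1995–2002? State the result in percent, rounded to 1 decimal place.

Price-level change = 138.3 / 126.5 − 1 = 0.0933.

9.3%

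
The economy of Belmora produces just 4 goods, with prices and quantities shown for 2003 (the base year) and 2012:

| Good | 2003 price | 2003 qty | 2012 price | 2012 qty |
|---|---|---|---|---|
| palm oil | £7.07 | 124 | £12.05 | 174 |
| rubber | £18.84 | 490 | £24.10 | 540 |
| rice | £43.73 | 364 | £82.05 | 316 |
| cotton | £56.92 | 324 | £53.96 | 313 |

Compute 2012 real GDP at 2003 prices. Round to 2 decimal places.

Real GDP 2012 = Σ (p_2003 × q_2012) = 7.07·174 + 18.84·540 + 43.73·316 + 56.92·313 = 43038.42.

£43038.42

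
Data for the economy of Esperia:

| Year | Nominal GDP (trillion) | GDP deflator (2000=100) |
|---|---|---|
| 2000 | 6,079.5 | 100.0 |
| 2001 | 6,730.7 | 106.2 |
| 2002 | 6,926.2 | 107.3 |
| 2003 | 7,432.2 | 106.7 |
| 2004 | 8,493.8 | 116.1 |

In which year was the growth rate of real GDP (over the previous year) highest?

2001: real = 6730.7/1.062 = 6337.76; growth vs 2000 (6079.50) = 4.25%.
2002: real = 6926.2/1.073 = 6454.99; growth vs 2001 (6337.76) = 1.85%.
2003: real = 7432.2/1.067 = 6965.51; growth vs 2002 (6454.99) = 7.91%.
2004: real = 8493.8/1.161 = 7315.93; growth vs 2003 (6965.51) = 5.03%.

2003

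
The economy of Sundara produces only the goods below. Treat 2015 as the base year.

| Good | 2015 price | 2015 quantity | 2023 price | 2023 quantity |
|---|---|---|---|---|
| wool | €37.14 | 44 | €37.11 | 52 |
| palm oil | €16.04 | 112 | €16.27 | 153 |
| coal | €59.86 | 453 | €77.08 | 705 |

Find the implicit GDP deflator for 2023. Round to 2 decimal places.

126.13

Nominal GDP 2023 = 37.11·52 + 16.27·153 + 77.08·705 = 58760.43.
Real GDP 2023 (at 2015 prices) = 37.14·52 + 16.04·153 + 59.86·705 = 46586.70.
Deflator = Nominal/Real × 100 = 58760.43/46586.70 × 100 = 126.131.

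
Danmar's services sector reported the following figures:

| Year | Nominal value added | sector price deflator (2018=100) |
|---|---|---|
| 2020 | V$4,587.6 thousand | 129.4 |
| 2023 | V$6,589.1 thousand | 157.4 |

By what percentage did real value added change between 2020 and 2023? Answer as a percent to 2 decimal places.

18.08%

Deflate each year: 2020 → 4587.6/1.294 = 3545.29; 2023 → 6589.1/1.574 = 4186.21.
So real value added changed by 4186.21/3545.29 − 1 = 0.1808, i.e. 18.08%.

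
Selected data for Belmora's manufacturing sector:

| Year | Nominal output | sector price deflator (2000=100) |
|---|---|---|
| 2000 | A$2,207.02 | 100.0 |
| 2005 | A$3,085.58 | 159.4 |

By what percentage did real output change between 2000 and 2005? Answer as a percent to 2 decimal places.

-12.29%

Deflate each year: 2000 → 2207.02/1.000 = 2207.02; 2005 → 3085.58/1.594 = 1935.75.
So real output changed by 1935.75/2207.02 − 1 = -0.1229, i.e. -12.29%.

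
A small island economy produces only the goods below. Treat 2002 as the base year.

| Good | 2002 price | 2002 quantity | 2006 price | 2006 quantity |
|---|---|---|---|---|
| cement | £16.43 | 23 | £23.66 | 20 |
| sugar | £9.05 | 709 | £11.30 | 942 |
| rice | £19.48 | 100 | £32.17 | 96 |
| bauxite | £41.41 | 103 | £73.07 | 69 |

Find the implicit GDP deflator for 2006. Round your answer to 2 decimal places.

141.73

Nominal GDP 2006 = 23.66·20 + 11.30·942 + 32.17·96 + 73.07·69 = 19247.95.
Real GDP 2006 (at 2002 prices) = 16.43·20 + 9.05·942 + 19.48·96 + 41.41·69 = 13581.07.
Deflator = Nominal/Real × 100 = 19247.95/13581.07 × 100 = 141.726.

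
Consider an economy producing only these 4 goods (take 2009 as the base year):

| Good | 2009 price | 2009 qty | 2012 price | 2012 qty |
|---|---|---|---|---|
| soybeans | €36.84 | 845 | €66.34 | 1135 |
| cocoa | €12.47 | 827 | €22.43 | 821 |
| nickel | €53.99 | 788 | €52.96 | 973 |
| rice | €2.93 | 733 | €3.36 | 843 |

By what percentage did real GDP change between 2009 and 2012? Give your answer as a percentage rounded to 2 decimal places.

24.29%

Real GDP 2009 = Nominal GDP 2009 = 36.84·845 + 12.47·827 + 53.99·788 + 2.93·733 = 86134.30.
Real GDP 2012 (at 2009 prices) = 36.84·1135 + 12.47·821 + 53.99·973 + 2.93·843 = 107053.53.
Real growth = 107053.53/86134.30 − 1 = 0.2429.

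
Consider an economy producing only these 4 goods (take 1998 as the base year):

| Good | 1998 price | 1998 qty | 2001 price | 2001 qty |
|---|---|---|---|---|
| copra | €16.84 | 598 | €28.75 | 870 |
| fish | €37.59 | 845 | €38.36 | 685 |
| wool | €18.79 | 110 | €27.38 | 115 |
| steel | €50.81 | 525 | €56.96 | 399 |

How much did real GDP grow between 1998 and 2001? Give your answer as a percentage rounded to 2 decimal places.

-10.97%

Real GDP 1998 = Nominal GDP 1998 = 16.84·598 + 37.59·845 + 18.79·110 + 50.81·525 = 70576.02.
Real GDP 2001 (at 1998 prices) = 16.84·870 + 37.59·685 + 18.79·115 + 50.81·399 = 62833.99.
Real growth = 62833.99/70576.02 − 1 = -0.1097.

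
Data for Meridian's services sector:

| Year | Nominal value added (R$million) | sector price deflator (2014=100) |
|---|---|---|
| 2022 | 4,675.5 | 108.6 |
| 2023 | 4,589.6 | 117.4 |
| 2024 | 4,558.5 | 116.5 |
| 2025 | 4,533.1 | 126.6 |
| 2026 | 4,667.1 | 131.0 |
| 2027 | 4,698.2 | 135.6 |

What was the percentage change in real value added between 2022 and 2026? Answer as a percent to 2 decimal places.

-17.25%

Real value added 2022 = 4675.5/1.086 = 4305.25.
Real value added 2026 = 4667.1/1.310 = 3562.67.
Change = 3562.67/4305.25 − 1 = -0.1725.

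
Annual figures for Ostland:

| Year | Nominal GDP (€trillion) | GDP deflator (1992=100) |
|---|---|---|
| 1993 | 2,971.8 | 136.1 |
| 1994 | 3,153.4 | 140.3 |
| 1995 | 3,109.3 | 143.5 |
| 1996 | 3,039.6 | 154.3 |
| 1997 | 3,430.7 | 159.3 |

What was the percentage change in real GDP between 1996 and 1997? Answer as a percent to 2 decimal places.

9.32%

Real GDP 1996 = 3039.6/1.543 = 1969.93.
Real GDP 1997 = 3430.7/1.593 = 2153.61.
Change = 2153.61/1969.93 − 1 = 0.0932.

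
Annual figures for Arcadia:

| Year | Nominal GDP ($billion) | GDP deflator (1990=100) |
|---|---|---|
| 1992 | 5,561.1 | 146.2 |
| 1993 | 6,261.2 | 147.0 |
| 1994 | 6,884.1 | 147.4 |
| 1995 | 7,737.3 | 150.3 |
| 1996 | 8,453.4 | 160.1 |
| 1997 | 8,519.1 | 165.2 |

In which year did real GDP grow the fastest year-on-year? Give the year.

1993

1993: real = 6261.2/1.470 = 4259.32; growth vs 1992 (3803.76) = 11.98%.
1994: real = 6884.1/1.474 = 4670.35; growth vs 1993 (4259.32) = 9.65%.
1995: real = 7737.3/1.503 = 5147.90; growth vs 1994 (4670.35) = 10.23%.
1996: real = 8453.4/1.601 = 5280.07; growth vs 1995 (5147.90) = 2.57%.
1997: real = 8519.1/1.652 = 5156.84; growth vs 1996 (5280.07) = -2.33%.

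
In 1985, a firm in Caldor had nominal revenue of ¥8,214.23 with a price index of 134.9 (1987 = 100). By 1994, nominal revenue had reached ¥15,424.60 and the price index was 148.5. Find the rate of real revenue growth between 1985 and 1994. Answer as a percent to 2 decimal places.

Deflate each year: 1985 → 8214.23/1.349 = 6089.13; 1994 → 15424.60/1.485 = 10386.94.
So real revenue changed by 10386.94/6089.13 − 1 = 0.7058, i.e. 70.58%.

70.58%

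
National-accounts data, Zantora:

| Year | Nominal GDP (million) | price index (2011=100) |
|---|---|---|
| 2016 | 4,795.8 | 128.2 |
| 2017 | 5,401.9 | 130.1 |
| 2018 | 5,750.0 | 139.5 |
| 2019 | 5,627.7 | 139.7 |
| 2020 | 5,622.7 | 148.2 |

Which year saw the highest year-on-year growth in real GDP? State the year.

2017: real = 5401.9/1.301 = 4152.11; growth vs 2016 (3740.87) = 10.99%.
2018: real = 5750.0/1.395 = 4121.86; growth vs 2017 (4152.11) = -0.73%.
2019: real = 5627.7/1.397 = 4028.42; growth vs 2018 (4121.86) = -2.27%.
2020: real = 5622.7/1.482 = 3793.99; growth vs 2019 (4028.42) = -5.82%.

2017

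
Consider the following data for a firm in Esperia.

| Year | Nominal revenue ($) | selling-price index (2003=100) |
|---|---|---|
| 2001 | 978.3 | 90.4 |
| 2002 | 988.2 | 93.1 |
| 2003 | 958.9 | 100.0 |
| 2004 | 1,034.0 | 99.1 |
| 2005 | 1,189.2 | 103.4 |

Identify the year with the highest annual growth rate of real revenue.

2005

2002: real = 988.2/0.931 = 1061.44; growth vs 2001 (1082.19) = -1.92%.
2003: real = 958.9/1.000 = 958.90; growth vs 2002 (1061.44) = -9.66%.
2004: real = 1034.0/0.991 = 1043.39; growth vs 2003 (958.90) = 8.81%.
2005: real = 1189.2/1.034 = 1150.10; growth vs 2004 (1043.39) = 10.23%.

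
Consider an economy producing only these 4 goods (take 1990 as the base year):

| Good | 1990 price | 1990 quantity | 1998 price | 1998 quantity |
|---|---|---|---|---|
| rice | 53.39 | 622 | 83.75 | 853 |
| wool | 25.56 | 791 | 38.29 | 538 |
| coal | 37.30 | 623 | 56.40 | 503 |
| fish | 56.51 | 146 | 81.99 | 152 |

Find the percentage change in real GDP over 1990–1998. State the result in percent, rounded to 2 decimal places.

2.04%

Real GDP 1990 = Nominal GDP 1990 = 53.39·622 + 25.56·791 + 37.30·623 + 56.51·146 = 84914.90.
Real GDP 1998 (at 1990 prices) = 53.39·853 + 25.56·538 + 37.30·503 + 56.51·152 = 86644.37.
Real growth = 86644.37/84914.90 − 1 = 0.0204.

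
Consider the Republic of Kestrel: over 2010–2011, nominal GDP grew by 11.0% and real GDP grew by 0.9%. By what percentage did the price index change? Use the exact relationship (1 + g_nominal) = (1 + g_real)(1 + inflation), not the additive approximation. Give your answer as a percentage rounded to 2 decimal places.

(1 + g_nom) = (1 + g_real)(1 + π), so π = 1.1100 / 1.0090 − 1 = 0.10010.

10.01%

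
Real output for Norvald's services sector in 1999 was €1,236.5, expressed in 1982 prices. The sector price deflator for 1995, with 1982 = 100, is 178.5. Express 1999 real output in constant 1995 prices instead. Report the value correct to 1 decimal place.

€2,207.2

Real output in 1995 prices = Real output in 1982 prices × (P_1995/P_1982) = 1236.5 × 1.785 = 2207.15.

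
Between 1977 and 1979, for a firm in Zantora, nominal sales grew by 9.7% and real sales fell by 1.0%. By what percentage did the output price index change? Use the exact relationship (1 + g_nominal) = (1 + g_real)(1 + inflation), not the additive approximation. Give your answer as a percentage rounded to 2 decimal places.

10.81%

(1 + g_nom) = (1 + g_real)(1 + π), so π = 1.0970 / 0.9900 − 1 = 0.10808.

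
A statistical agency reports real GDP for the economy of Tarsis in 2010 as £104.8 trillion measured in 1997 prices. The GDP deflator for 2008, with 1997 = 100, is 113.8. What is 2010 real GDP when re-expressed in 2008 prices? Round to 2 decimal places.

£119.26 trillion

Real GDP in 2008 prices = Real GDP in 1997 prices × (P_2008/P_1997) = 104.8 × 1.138 = 119.26.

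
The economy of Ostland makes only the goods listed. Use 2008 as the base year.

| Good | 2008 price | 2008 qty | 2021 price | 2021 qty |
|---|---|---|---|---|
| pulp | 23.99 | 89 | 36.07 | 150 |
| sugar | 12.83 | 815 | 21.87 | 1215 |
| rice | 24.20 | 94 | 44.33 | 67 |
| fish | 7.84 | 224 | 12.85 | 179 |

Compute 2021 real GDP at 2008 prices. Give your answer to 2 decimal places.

22211.71

Real GDP 2021 = Σ (p_2008 × q_2021) = 23.99·150 + 12.83·1215 + 24.20·67 + 7.84·179 = 22211.71.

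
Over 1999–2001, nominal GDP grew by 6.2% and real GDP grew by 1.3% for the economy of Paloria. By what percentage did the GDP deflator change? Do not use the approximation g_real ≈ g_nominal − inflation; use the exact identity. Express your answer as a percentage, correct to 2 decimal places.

4.84%

(1 + g_nom) = (1 + g_real)(1 + π), so π = 1.0620 / 1.0130 − 1 = 0.04837.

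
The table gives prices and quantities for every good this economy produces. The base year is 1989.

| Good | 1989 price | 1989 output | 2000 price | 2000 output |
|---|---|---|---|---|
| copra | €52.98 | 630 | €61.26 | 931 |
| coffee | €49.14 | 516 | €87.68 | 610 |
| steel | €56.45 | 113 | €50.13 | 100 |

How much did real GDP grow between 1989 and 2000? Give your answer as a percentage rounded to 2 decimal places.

30.46%

Real GDP 1989 = Nominal GDP 1989 = 52.98·630 + 49.14·516 + 56.45·113 = 65112.49.
Real GDP 2000 (at 1989 prices) = 52.98·931 + 49.14·610 + 56.45·100 = 84944.78.
Real growth = 84944.78/65112.49 − 1 = 0.3046.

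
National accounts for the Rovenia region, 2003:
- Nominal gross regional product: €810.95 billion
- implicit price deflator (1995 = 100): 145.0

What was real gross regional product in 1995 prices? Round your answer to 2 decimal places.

€559.28 billion

Real gross regional product = Nominal / (implicit price deflator/100) = 810.95 / 1.450 = 559.28.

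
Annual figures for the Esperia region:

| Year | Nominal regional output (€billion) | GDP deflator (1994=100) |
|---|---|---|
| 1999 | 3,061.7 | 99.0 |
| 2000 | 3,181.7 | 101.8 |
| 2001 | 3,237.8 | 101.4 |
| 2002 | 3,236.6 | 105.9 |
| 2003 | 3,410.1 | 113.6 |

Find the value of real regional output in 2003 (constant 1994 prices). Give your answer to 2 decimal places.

Real regional output 2003 = 3410.1 / 1.136 = 3001.85.

€3,001.85 billion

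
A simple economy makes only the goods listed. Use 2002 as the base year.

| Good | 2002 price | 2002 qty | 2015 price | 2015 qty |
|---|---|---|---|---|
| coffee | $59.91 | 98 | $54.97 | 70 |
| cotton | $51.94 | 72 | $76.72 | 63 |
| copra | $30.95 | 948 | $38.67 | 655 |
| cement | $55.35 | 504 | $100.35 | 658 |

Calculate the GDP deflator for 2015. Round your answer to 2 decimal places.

155.93

Nominal GDP 2015 = 54.97·70 + 76.72·63 + 38.67·655 + 100.35·658 = 100040.41.
Real GDP 2015 (at 2002 prices) = 59.91·70 + 51.94·63 + 30.95·655 + 55.35·658 = 64158.47.
Deflator = Nominal/Real × 100 = 100040.41/64158.47 × 100 = 155.927.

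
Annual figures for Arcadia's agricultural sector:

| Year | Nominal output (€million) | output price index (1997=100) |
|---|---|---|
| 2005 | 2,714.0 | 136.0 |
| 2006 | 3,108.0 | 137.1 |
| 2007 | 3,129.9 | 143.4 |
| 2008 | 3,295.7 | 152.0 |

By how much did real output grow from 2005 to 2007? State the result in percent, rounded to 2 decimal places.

Real output 2005 = 2714.0/1.360 = 1995.59.
Real output 2007 = 3129.9/1.434 = 2182.64.
Change = 2182.64/1995.59 − 1 = 0.0937.

9.37%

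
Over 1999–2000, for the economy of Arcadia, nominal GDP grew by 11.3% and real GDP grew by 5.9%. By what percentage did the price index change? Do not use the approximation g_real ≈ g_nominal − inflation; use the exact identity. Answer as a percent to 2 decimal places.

5.10%

(1 + g_nom) = (1 + g_real)(1 + π), so π = 1.1130 / 1.0590 − 1 = 0.05099.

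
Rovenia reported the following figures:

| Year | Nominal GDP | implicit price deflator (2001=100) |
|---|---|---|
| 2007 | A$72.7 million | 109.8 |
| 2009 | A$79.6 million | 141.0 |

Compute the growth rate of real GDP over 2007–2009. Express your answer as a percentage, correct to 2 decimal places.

-14.74%

Deflate each year: 2007 → 72.7/1.098 = 66.21; 2009 → 79.6/1.410 = 56.45.
So real GDP changed by 56.45/66.21 − 1 = -0.1474, i.e. -14.74%.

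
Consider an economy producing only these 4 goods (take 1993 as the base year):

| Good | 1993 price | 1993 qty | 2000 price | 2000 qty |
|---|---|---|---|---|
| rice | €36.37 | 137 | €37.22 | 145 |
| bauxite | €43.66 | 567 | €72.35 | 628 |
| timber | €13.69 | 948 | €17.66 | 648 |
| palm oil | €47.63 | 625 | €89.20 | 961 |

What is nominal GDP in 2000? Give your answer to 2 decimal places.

€147997.58

Nominal GDP 2000 = Σ (p_2000 × q_2000) = 37.22·145 + 72.35·628 + 17.66·648 + 89.20·961 = 147997.58.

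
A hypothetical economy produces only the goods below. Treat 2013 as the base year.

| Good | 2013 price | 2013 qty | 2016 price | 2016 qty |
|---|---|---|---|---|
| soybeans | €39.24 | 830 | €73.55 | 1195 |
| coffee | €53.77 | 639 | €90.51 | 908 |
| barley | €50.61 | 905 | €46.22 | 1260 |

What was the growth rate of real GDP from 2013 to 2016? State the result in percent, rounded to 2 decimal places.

41.47%

Real GDP 2013 = Nominal GDP 2013 = 39.24·830 + 53.77·639 + 50.61·905 = 112730.28.
Real GDP 2016 (at 2013 prices) = 39.24·1195 + 53.77·908 + 50.61·1260 = 159483.56.
Real growth = 159483.56/112730.28 − 1 = 0.4147.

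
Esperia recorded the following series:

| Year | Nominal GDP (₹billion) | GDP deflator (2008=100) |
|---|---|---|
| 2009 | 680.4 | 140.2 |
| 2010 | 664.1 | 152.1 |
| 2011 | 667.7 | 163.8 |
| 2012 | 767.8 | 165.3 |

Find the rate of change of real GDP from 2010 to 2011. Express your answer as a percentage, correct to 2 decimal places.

Real GDP 2010 = 664.1/1.521 = 436.62.
Real GDP 2011 = 667.7/1.638 = 407.63.
Change = 407.63/436.62 − 1 = -0.0664.

-6.64%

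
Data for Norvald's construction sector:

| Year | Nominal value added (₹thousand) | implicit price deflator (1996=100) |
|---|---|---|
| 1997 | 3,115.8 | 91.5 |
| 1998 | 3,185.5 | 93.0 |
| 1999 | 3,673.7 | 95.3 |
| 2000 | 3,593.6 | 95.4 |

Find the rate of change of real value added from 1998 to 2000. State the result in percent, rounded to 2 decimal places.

9.97%

Real value added 1998 = 3185.5/0.930 = 3425.27.
Real value added 2000 = 3593.6/0.954 = 3766.88.
Change = 3766.88/3425.27 − 1 = 0.0997.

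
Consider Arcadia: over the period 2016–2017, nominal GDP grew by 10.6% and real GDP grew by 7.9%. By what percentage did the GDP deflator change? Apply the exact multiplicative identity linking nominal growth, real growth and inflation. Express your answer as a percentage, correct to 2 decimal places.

(1 + g_nom) = (1 + g_real)(1 + π), so π = 1.1060 / 1.0790 − 1 = 0.02502.

2.50%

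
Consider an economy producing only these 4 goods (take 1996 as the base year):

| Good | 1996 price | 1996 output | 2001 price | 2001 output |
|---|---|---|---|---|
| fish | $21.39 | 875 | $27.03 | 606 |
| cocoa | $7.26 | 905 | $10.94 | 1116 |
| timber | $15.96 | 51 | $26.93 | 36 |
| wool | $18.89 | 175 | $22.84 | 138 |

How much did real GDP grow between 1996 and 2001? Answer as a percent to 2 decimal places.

-17.55%

Real GDP 1996 = Nominal GDP 1996 = 21.39·875 + 7.26·905 + 15.96·51 + 18.89·175 = 29406.26.
Real GDP 2001 (at 1996 prices) = 21.39·606 + 7.26·1116 + 15.96·36 + 18.89·138 = 24245.88.
Real growth = 24245.88/29406.26 − 1 = -0.1755.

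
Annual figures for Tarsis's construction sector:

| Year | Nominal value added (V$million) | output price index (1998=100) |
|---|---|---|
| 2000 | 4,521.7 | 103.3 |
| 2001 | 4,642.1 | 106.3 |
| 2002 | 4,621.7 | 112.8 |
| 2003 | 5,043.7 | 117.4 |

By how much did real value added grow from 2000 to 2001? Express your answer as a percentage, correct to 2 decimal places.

Real value added 2000 = 4521.7/1.033 = 4377.25.
Real value added 2001 = 4642.1/1.063 = 4366.98.
Change = 4366.98/4377.25 − 1 = -0.0023.

-0.23%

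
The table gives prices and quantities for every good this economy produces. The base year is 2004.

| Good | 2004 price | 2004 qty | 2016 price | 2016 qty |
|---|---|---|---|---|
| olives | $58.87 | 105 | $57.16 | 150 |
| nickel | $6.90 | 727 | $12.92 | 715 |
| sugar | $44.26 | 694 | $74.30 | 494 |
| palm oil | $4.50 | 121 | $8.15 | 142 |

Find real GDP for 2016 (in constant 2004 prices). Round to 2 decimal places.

$36267.44

Real GDP 2016 = Σ (p_2004 × q_2016) = 58.87·150 + 6.90·715 + 44.26·494 + 4.50·142 = 36267.44.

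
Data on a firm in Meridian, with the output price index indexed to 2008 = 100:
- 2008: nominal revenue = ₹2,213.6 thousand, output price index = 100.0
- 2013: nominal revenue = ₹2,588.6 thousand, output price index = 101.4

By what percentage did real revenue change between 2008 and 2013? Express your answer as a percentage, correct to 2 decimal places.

Deflate each year: 2008 → 2213.6/1.000 = 2213.60; 2013 → 2588.6/1.014 = 2552.86.
So real revenue changed by 2552.86/2213.60 − 1 = 0.1533, i.e. 15.33%.

15.33%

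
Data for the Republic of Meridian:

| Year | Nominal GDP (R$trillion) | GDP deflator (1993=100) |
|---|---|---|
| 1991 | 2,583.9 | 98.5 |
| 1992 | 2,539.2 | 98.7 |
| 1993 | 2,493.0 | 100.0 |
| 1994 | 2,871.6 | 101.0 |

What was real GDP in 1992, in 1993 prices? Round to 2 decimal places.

Real GDP 1992 = 2539.2 / 0.987 = 2572.64.

R$2,572.64 trillion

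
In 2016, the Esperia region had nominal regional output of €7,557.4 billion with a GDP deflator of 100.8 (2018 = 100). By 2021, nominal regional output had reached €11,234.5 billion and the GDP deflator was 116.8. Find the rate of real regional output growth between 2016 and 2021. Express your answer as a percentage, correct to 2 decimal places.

Real regional output 2016 = 7557.4 / 1.008 = 7497.42.
Real regional output 2021 = 11234.5 / 1.168 = 9618.58.
Real growth = 9618.58 / 7497.42 − 1 = 0.2829.

28.29%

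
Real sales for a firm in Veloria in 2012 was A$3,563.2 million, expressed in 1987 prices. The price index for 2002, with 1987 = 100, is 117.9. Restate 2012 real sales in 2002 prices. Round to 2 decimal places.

Real sales in 2002 prices = Real sales in 1987 prices × (P_2002/P_1987) = 3563.2 × 1.179 = 4201.01.

A$4,201.01 million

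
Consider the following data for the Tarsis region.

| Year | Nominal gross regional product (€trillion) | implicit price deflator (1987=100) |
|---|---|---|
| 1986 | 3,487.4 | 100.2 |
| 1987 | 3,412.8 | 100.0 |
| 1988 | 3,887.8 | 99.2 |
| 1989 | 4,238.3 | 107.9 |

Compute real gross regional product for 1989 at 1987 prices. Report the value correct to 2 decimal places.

€3,927.99 trillion

Real gross regional product 1989 = 4238.3 / 1.079 = 3927.99.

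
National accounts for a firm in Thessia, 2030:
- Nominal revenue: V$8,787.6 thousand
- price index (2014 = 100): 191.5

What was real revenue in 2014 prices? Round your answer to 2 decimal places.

V$4,588.83 thousand

Real revenue = Nominal / (price index/100) = 8787.6 / 1.915 = 4588.83.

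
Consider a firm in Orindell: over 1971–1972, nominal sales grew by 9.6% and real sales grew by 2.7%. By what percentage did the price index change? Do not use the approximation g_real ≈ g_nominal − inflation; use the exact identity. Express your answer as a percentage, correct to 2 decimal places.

(1 + g_nom) = (1 + g_real)(1 + π), so π = 1.0960 / 1.0270 − 1 = 0.06719.

6.72%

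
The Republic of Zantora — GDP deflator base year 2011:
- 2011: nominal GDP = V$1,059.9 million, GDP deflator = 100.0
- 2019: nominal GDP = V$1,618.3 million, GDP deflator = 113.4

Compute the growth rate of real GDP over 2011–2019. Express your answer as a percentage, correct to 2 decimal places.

Real GDP 2011 = 1059.9 / 1.000 = 1059.90.
Real GDP 2019 = 1618.3 / 1.134 = 1427.07.
Real growth = 1427.07 / 1059.90 − 1 = 0.3464.

34.64%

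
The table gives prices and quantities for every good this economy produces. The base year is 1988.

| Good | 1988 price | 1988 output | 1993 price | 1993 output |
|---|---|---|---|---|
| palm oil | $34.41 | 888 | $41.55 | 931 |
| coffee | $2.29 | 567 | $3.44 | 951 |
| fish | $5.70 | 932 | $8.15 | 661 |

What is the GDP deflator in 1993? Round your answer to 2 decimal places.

Nominal GDP 1993 = 41.55·931 + 3.44·951 + 8.15·661 = 47341.64.
Real GDP 1993 (at 1988 prices) = 34.41·931 + 2.29·951 + 5.70·661 = 37981.20.
Deflator = Nominal/Real × 100 = 47341.64/37981.20 × 100 = 124.645.

124.64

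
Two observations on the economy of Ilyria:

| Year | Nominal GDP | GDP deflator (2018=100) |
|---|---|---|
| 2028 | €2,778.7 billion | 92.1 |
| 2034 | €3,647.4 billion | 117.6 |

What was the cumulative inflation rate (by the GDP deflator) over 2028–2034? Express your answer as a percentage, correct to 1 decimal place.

Price-level change = 117.6 / 92.1 − 1 = 0.2769.

27.7%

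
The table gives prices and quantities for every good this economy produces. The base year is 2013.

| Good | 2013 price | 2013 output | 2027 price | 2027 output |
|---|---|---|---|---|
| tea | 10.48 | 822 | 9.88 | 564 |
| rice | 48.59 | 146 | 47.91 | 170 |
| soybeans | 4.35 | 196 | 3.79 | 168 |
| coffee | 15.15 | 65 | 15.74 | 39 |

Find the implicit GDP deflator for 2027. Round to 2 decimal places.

96.61

Nominal GDP 2027 = 9.88·564 + 47.91·170 + 3.79·168 + 15.74·39 = 14967.60.
Real GDP 2027 (at 2013 prices) = 10.48·564 + 48.59·170 + 4.35·168 + 15.15·39 = 15492.67.
Deflator = Nominal/Real × 100 = 14967.60/15492.67 × 100 = 96.611.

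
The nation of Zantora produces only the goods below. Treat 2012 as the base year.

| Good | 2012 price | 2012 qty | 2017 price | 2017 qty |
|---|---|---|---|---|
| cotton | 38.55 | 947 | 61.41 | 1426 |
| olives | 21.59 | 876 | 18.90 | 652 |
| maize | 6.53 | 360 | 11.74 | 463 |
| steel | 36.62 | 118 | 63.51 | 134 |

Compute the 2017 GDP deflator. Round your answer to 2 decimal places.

147.88

Nominal GDP 2017 = 61.41·1426 + 18.90·652 + 11.74·463 + 63.51·134 = 113839.42.
Real GDP 2017 (at 2012 prices) = 38.55·1426 + 21.59·652 + 6.53·463 + 36.62·134 = 76979.45.
Deflator = Nominal/Real × 100 = 113839.42/76979.45 × 100 = 147.883.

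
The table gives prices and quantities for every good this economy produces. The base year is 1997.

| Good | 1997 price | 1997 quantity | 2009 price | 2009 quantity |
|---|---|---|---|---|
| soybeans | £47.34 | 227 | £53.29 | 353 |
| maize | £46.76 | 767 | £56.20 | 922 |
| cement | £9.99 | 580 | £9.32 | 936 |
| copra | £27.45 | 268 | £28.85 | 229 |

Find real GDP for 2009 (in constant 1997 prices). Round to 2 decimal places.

£75460.43

Real GDP 2009 = Σ (p_1997 × q_2009) = 47.34·353 + 46.76·922 + 9.99·936 + 27.45·229 = 75460.43.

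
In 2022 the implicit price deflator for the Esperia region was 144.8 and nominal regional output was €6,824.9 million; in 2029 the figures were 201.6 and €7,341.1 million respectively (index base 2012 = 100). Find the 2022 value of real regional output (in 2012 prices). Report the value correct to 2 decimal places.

€4,713.33 million

Real regional output = Nominal / (implicit price deflator/100) = 6824.9 / 1.448 = 4713.33.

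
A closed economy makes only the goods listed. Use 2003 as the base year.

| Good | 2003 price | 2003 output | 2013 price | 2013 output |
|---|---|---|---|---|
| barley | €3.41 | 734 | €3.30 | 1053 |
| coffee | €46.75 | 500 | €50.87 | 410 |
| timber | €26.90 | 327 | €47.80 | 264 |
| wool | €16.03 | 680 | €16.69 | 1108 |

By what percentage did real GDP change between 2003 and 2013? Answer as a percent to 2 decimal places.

Real GDP 2003 = Nominal GDP 2003 = 3.41·734 + 46.75·500 + 26.90·327 + 16.03·680 = 45574.64.
Real GDP 2013 (at 2003 prices) = 3.41·1053 + 46.75·410 + 26.90·264 + 16.03·1108 = 47621.07.
Real growth = 47621.07/45574.64 − 1 = 0.0449.

4.49%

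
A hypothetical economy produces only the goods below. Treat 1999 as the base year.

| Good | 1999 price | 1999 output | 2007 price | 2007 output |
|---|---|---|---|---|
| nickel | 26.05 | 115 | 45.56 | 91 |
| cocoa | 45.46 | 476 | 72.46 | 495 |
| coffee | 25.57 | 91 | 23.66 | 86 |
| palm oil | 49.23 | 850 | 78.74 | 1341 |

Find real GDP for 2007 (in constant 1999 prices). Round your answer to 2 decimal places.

Real GDP 2007 = Σ (p_1999 × q_2007) = 26.05·91 + 45.46·495 + 25.57·86 + 49.23·1341 = 93089.70.

93089.70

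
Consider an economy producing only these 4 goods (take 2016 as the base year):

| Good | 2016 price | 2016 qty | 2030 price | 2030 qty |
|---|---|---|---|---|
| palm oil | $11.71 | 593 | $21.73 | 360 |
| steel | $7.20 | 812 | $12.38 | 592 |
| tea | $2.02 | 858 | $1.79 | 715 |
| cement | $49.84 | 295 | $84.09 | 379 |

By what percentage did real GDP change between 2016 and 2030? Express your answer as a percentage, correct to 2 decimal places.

-1.42%

Real GDP 2016 = Nominal GDP 2016 = 11.71·593 + 7.20·812 + 2.02·858 + 49.84·295 = 29226.39.
Real GDP 2030 (at 2016 prices) = 11.71·360 + 7.20·592 + 2.02·715 + 49.84·379 = 28811.66.
Real growth = 28811.66/29226.39 − 1 = -0.0142.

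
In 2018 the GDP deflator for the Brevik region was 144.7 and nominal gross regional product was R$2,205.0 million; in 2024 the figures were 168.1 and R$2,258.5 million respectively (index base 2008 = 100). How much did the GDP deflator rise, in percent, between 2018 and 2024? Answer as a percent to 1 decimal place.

16.2%

Price-level change = 168.1 / 144.7 − 1 = 0.1617.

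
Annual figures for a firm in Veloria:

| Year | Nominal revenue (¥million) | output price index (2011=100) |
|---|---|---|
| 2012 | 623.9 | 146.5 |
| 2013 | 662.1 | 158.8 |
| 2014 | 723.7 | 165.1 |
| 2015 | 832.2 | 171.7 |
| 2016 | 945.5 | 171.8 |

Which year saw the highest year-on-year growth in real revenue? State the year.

2013: real = 662.1/1.588 = 416.94; growth vs 2012 (425.87) = -2.10%.
2014: real = 723.7/1.651 = 438.34; growth vs 2013 (416.94) = 5.13%.
2015: real = 832.2/1.717 = 484.68; growth vs 2014 (438.34) = 10.57%.
2016: real = 945.5/1.718 = 550.35; growth vs 2015 (484.68) = 13.55%.

2016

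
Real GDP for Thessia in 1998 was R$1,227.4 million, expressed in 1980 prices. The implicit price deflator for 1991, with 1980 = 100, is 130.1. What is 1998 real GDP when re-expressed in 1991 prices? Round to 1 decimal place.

R$1,596.8 million

Real GDP in 1991 prices = Real GDP in 1980 prices × (P_1991/P_1980) = 1227.4 × 1.301 = 1596.85.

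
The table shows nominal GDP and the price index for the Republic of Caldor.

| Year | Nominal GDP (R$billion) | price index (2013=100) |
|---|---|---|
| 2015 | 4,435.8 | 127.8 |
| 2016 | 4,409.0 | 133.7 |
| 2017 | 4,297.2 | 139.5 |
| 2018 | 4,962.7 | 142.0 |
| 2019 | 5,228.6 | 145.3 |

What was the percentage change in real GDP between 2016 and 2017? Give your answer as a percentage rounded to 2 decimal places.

Real GDP 2016 = 4409.0/1.337 = 3297.68.
Real GDP 2017 = 4297.2/1.395 = 3080.43.
Change = 3080.43/3297.68 − 1 = -0.0659.

-6.59%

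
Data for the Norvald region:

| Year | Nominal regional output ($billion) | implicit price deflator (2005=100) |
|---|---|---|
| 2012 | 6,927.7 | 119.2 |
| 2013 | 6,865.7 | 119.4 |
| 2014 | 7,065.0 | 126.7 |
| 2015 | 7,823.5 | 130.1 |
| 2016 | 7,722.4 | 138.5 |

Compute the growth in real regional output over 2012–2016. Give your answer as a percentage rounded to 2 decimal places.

-4.06%

Real regional output 2012 = 6927.7/1.192 = 5811.83.
Real regional output 2016 = 7722.4/1.385 = 5575.74.
Change = 5575.74/5811.83 − 1 = -0.0406.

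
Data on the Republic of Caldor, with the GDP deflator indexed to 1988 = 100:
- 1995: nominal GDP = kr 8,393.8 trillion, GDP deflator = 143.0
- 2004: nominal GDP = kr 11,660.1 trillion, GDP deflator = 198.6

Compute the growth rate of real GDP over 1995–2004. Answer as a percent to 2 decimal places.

0.02%

Real GDP 1995 = 8393.8 / 1.430 = 5869.79.
Real GDP 2004 = 11660.1 / 1.986 = 5871.15.
Real growth = 5871.15 / 5869.79 − 1 = 0.0002.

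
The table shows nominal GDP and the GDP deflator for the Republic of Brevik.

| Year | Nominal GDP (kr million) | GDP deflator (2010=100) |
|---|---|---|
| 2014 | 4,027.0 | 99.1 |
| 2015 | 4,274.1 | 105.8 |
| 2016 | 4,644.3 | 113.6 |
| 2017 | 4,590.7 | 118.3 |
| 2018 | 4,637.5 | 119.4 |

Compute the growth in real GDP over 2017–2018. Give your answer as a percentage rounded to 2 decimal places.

Real GDP 2017 = 4590.7/1.183 = 3880.56.
Real GDP 2018 = 4637.5/1.194 = 3884.00.
Change = 3884.00/3880.56 − 1 = 0.0009.

0.09%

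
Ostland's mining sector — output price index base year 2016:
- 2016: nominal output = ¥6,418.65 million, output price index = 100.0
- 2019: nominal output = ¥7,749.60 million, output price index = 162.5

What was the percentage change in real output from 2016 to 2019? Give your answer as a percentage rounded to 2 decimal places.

-25.70%

Real output 2016 = 6418.65 / 1.000 = 6418.65.
Real output 2019 = 7749.60 / 1.625 = 4768.98.
Real growth = 4768.98 / 6418.65 − 1 = -0.2570.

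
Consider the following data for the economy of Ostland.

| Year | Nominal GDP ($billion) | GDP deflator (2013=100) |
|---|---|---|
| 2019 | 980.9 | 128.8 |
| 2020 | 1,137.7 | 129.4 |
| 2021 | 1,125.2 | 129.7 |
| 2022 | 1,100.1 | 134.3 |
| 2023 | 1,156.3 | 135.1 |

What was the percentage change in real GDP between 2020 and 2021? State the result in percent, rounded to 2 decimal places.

Real GDP 2020 = 1137.7/1.294 = 879.21.
Real GDP 2021 = 1125.2/1.297 = 867.54.
Change = 867.54/879.21 − 1 = -0.0133.

-1.33%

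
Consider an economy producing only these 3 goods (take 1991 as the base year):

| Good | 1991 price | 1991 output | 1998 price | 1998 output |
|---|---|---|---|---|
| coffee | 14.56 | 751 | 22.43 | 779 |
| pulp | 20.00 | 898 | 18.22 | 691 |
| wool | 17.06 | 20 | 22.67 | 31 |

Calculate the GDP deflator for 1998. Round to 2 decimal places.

Nominal GDP 1998 = 22.43·779 + 18.22·691 + 22.67·31 = 30765.76.
Real GDP 1998 (at 1991 prices) = 14.56·779 + 20.00·691 + 17.06·31 = 25691.10.
Deflator = Nominal/Real × 100 = 30765.76/25691.10 × 100 = 119.753.

119.75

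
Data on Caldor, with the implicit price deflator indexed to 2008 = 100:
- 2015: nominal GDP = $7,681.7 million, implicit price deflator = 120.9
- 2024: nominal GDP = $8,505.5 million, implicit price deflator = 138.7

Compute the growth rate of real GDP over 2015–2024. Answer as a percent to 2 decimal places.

Real GDP 2015 = 7681.7 / 1.209 = 6353.76.
Real GDP 2024 = 8505.5 / 1.387 = 6132.30.
Real growth = 6132.30 / 6353.76 − 1 = -0.0349.

-3.49%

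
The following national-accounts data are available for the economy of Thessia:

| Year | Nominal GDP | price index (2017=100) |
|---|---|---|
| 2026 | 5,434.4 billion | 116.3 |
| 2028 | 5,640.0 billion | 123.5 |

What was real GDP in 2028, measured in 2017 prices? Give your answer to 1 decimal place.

4,566.8 billion

Real GDP = Nominal / (price index/100) = 5640.0 / 1.235 = 4566.80.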